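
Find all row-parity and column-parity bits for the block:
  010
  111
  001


Row parities: 111
Column parities: 100

Row P: 111, Col P: 100, Corner: 1


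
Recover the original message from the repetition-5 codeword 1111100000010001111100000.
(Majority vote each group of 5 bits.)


Groups: 11111, 00000, 01000, 11111, 00000
Majority votes: 10010

10010


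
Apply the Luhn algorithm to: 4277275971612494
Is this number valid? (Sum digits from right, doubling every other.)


Luhn sum = 74
74 mod 10 = 4

Invalid (Luhn sum mod 10 = 4)


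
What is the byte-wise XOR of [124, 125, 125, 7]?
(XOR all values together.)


XOR chain: 124 ^ 125 ^ 125 ^ 7 = 123

123


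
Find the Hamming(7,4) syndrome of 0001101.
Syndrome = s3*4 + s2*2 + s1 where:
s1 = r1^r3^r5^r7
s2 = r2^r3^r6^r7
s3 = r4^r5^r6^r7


s1=0, s2=1, s3=1

Syndrome = 6 (error at position 6)


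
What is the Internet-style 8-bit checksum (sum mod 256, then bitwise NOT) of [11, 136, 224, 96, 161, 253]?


Sum = 881 mod 256 = 113
Complement = 142

142


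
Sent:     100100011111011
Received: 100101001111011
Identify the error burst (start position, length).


XOR: 000001010000000

Burst at position 5, length 3


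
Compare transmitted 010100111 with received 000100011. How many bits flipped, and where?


XOR: 010000100

2 error(s) at position(s): 1, 6


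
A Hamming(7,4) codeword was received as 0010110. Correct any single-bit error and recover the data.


Syndrome = 0: no error detected

Data: 1110 (no errors)


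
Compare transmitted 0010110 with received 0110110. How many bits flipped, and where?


XOR: 0100000

1 error(s) at position(s): 1


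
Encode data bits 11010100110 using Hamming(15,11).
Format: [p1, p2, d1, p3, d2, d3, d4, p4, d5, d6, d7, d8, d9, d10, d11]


Parity bits: p1=0, p2=0, p3=0, p4=1

001010110100110


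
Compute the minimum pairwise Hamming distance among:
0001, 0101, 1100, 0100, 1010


Comparing all pairs, minimum distance: 1
Can detect 0 errors, correct 0 errors

1


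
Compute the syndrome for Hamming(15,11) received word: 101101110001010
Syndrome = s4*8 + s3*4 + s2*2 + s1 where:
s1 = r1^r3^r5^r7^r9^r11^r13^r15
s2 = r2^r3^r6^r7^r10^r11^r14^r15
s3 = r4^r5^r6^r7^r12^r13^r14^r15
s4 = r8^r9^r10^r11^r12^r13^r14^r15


s1=1, s2=0, s3=1, s4=1

Syndrome = 13 (error at position 13)


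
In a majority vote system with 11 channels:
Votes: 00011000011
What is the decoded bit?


Ones: 4 out of 11
Threshold: 6

0 (4/11 voted 1)


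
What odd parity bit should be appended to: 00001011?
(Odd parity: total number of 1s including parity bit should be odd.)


Number of 1s in data: 3
Parity bit: 0

0


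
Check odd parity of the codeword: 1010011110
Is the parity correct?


Number of 1s: 6

No, parity error (6 ones)


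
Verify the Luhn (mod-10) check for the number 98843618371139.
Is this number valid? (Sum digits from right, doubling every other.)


Luhn sum = 81
81 mod 10 = 1

Invalid (Luhn sum mod 10 = 1)


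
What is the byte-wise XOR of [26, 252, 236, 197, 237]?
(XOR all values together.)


XOR chain: 26 ^ 252 ^ 236 ^ 197 ^ 237 = 34

34


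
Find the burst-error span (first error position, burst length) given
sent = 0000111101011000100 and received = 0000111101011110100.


XOR: 0000000000000110000

Burst at position 13, length 2


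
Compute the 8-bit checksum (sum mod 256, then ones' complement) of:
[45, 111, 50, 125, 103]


Sum = 434 mod 256 = 178
Complement = 77

77


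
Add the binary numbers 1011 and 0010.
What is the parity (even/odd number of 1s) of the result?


1011 = 11
0010 = 2
Sum = 13 = 1101
1s count = 3

odd parity (3 ones in 1101)


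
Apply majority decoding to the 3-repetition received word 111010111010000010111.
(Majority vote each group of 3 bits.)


Groups: 111, 010, 111, 010, 000, 010, 111
Majority votes: 1010001

1010001


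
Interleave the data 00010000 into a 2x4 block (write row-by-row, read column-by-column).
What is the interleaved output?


Matrix:
  0001
  0000
Read columns: 00000010

00000010


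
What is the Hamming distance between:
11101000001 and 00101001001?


XOR: 11000001000
Count of 1s: 3

3


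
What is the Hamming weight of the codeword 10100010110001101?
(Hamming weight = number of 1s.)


Counting 1s in 10100010110001101

8


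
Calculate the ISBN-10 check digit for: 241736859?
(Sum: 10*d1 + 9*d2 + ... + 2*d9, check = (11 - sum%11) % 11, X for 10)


Weighted sum: 226
226 mod 11 = 6

Check digit: 5


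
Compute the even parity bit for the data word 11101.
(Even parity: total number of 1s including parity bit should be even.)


Number of 1s in data: 4
Parity bit: 0

0


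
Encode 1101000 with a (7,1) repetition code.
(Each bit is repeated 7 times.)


Each bit -> 7 copies

1111111111111100000001111111000000000000000000000


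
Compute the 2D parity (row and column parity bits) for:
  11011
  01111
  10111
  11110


Row parities: 0000
Column parities: 11101

Row P: 0000, Col P: 11101, Corner: 0


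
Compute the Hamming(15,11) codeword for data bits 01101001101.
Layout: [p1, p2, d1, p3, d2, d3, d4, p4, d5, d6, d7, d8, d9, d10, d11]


Parity bits: p1=0, p2=0, p3=1, p4=0

000111001001101


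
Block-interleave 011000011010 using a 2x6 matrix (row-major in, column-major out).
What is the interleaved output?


Matrix:
  011000
  011010
Read columns: 001111000100

001111000100


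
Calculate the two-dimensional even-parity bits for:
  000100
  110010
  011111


Row parities: 111
Column parities: 101001

Row P: 111, Col P: 101001, Corner: 1


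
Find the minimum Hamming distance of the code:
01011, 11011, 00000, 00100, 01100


Comparing all pairs, minimum distance: 1
Can detect 0 errors, correct 0 errors

1


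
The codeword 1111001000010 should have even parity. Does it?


Number of 1s: 6

Yes, parity is correct (6 ones)


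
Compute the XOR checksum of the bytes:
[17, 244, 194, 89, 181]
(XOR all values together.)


XOR chain: 17 ^ 244 ^ 194 ^ 89 ^ 181 = 203

203


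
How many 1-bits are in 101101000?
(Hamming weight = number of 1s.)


Counting 1s in 101101000

4


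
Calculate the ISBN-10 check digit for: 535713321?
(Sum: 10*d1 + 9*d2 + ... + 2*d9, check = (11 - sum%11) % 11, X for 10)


Weighted sum: 207
207 mod 11 = 9

Check digit: 2


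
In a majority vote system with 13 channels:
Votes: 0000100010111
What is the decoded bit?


Ones: 5 out of 13
Threshold: 7

0 (5/13 voted 1)


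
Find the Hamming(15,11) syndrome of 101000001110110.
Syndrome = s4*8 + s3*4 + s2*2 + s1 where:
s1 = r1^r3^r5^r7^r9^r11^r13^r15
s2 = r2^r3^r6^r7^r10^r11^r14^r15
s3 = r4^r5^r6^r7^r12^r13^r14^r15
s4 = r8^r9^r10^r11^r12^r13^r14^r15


s1=1, s2=0, s3=0, s4=1

Syndrome = 9 (error at position 9)


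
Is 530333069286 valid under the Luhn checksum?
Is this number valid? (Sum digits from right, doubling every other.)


Luhn sum = 46
46 mod 10 = 6

Invalid (Luhn sum mod 10 = 6)


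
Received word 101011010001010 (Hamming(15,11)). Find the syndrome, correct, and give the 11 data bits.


Syndrome = 11: error at position 11

Data: 11100011010 (corrected bit 11)


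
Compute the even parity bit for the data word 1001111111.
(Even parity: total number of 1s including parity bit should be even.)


Number of 1s in data: 8
Parity bit: 0

0


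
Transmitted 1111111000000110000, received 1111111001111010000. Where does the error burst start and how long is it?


XOR: 0000000001111100000

Burst at position 9, length 5


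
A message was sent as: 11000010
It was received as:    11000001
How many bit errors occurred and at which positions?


XOR: 00000011

2 error(s) at position(s): 6, 7


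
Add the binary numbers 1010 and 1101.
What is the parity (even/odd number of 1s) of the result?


1010 = 10
1101 = 13
Sum = 23 = 10111
1s count = 4

even parity (4 ones in 10111)


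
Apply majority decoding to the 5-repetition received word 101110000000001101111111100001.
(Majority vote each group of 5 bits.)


Groups: 10111, 00000, 00001, 10111, 11111, 00001
Majority votes: 100110

100110


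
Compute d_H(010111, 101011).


XOR: 111100
Count of 1s: 4

4


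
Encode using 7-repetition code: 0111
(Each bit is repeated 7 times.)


Each bit -> 7 copies

0000000111111111111111111111


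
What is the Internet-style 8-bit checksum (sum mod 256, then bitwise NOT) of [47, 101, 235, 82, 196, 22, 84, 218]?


Sum = 985 mod 256 = 217
Complement = 38

38


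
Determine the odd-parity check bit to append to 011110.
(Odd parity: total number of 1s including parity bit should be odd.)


Number of 1s in data: 4
Parity bit: 1

1


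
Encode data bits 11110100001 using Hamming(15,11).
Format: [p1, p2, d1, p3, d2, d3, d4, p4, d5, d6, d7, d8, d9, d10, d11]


Parity bits: p1=0, p2=1, p3=0, p4=0

011011100100001


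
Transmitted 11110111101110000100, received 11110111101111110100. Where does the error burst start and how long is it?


XOR: 00000000000001110000

Burst at position 13, length 3


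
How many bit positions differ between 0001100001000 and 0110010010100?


XOR: 0111110011100
Count of 1s: 8

8


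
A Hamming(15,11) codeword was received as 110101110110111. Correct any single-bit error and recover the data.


Syndrome = 3: error at position 3

Data: 10110110111 (corrected bit 3)


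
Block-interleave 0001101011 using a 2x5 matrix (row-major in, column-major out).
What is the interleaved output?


Matrix:
  00011
  01011
Read columns: 0001001111

0001001111


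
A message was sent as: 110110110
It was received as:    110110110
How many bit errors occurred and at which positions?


XOR: 000000000

0 errors (received matches sent)


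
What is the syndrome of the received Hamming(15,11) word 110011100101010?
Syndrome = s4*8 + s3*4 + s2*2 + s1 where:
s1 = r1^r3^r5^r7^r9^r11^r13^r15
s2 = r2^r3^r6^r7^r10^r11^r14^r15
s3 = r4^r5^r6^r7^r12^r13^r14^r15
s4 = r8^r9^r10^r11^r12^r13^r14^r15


s1=1, s2=1, s3=1, s4=1

Syndrome = 15 (error at position 15)


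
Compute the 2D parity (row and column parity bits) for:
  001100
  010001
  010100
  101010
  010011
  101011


Row parities: 000110
Column parities: 011011

Row P: 000110, Col P: 011011, Corner: 0


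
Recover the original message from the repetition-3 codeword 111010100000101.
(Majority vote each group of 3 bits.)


Groups: 111, 010, 100, 000, 101
Majority votes: 10001

10001


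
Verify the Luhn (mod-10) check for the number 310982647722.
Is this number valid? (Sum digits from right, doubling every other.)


Luhn sum = 50
50 mod 10 = 0

Valid (Luhn sum mod 10 = 0)


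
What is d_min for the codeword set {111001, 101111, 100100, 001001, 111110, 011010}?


Comparing all pairs, minimum distance: 2
Can detect 1 errors, correct 0 errors

2


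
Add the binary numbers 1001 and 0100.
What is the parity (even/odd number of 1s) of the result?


1001 = 9
0100 = 4
Sum = 13 = 1101
1s count = 3

odd parity (3 ones in 1101)


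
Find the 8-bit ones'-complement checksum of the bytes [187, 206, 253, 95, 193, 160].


Sum = 1094 mod 256 = 70
Complement = 185

185


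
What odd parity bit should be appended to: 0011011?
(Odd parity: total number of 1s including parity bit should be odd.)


Number of 1s in data: 4
Parity bit: 1

1


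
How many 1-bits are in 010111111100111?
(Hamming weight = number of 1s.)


Counting 1s in 010111111100111

11


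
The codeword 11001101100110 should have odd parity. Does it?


Number of 1s: 8

No, parity error (8 ones)


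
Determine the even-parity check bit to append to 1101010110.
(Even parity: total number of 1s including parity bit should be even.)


Number of 1s in data: 6
Parity bit: 0

0


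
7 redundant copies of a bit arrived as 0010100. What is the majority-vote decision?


Ones: 2 out of 7
Threshold: 4

0 (2/7 voted 1)


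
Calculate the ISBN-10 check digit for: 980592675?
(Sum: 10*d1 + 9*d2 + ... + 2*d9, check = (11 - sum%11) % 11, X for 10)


Weighted sum: 316
316 mod 11 = 8

Check digit: 3


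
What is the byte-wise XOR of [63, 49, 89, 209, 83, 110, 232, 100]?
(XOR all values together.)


XOR chain: 63 ^ 49 ^ 89 ^ 209 ^ 83 ^ 110 ^ 232 ^ 100 = 55

55


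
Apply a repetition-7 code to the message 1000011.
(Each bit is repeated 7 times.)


Each bit -> 7 copies

1111111000000000000000000000000000011111111111111


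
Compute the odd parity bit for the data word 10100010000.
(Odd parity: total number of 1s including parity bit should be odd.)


Number of 1s in data: 3
Parity bit: 0

0


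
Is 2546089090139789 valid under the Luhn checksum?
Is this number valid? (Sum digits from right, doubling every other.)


Luhn sum = 86
86 mod 10 = 6

Invalid (Luhn sum mod 10 = 6)


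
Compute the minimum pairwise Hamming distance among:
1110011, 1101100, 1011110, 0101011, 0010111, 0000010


Comparing all pairs, minimum distance: 3
Can detect 2 errors, correct 1 errors

3


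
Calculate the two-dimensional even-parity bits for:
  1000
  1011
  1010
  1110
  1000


Row parities: 11011
Column parities: 1111

Row P: 11011, Col P: 1111, Corner: 0


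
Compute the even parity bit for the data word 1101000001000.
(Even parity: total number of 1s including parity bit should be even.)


Number of 1s in data: 4
Parity bit: 0

0


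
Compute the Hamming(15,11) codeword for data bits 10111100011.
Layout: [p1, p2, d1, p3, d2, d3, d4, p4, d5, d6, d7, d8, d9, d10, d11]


Parity bits: p1=0, p2=0, p3=0, p4=0

001001101100011


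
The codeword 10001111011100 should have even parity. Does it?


Number of 1s: 8

Yes, parity is correct (8 ones)


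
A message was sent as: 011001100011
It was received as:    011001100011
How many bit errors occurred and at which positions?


XOR: 000000000000

0 errors (received matches sent)


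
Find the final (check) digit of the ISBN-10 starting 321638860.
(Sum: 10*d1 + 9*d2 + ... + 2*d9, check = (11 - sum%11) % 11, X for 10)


Weighted sum: 206
206 mod 11 = 8

Check digit: 3


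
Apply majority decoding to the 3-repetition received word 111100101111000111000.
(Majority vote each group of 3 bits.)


Groups: 111, 100, 101, 111, 000, 111, 000
Majority votes: 1011010

1011010


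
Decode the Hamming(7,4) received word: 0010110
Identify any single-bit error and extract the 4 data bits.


Syndrome = 0: no error detected

Data: 1110 (no errors)


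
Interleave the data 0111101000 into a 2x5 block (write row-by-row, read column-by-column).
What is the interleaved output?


Matrix:
  01111
  01000
Read columns: 0011101010

0011101010


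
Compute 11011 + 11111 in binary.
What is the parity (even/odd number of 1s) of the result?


11011 = 27
11111 = 31
Sum = 58 = 111010
1s count = 4

even parity (4 ones in 111010)


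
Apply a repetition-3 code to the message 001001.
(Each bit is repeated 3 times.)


Each bit -> 3 copies

000000111000000111


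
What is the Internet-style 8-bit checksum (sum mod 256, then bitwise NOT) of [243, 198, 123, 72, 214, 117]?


Sum = 967 mod 256 = 199
Complement = 56

56


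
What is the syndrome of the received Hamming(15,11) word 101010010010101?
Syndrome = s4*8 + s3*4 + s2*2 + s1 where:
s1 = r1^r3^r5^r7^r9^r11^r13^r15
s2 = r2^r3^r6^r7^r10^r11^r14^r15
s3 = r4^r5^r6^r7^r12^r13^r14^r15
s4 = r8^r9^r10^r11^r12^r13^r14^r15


s1=0, s2=1, s3=1, s4=0

Syndrome = 6 (error at position 6)


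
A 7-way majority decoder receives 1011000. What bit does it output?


Ones: 3 out of 7
Threshold: 4

0 (3/7 voted 1)


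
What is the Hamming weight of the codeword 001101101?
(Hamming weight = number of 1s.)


Counting 1s in 001101101

5


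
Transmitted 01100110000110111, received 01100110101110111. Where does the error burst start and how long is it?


XOR: 00000000101000000

Burst at position 8, length 3


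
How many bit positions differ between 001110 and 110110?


XOR: 111000
Count of 1s: 3

3


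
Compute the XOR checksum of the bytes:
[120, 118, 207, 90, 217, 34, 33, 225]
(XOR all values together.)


XOR chain: 120 ^ 118 ^ 207 ^ 90 ^ 217 ^ 34 ^ 33 ^ 225 = 160

160


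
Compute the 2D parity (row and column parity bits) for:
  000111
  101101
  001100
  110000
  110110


Row parities: 10000
Column parities: 100000

Row P: 10000, Col P: 100000, Corner: 1


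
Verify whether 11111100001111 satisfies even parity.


Number of 1s: 10

Yes, parity is correct (10 ones)


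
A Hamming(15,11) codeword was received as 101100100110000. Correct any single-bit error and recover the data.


Syndrome = 0: no error detected

Data: 10010110000 (no errors)


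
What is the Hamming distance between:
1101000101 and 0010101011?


XOR: 1111101110
Count of 1s: 8

8


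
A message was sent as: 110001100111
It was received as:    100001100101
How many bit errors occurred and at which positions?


XOR: 010000000010

2 error(s) at position(s): 1, 10


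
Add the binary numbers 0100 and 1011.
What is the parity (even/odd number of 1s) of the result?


0100 = 4
1011 = 11
Sum = 15 = 1111
1s count = 4

even parity (4 ones in 1111)


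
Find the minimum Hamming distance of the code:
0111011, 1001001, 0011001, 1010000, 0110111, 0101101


Comparing all pairs, minimum distance: 2
Can detect 1 errors, correct 0 errors

2


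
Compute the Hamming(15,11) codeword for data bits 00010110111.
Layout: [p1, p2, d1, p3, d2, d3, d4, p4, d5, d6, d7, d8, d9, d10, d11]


Parity bits: p1=0, p2=1, p3=0, p4=1

010000110110111


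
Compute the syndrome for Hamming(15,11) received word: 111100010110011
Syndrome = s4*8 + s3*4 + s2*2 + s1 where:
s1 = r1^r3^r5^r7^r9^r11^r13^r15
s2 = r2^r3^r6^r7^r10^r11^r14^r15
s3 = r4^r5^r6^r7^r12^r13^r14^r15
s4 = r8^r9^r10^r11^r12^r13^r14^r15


s1=0, s2=0, s3=1, s4=1

Syndrome = 12 (error at position 12)


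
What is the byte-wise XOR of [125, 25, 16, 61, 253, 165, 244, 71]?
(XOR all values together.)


XOR chain: 125 ^ 25 ^ 16 ^ 61 ^ 253 ^ 165 ^ 244 ^ 71 = 162

162


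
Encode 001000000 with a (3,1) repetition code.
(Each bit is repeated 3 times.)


Each bit -> 3 copies

000000111000000000000000000


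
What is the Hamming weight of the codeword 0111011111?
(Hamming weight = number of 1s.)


Counting 1s in 0111011111

8


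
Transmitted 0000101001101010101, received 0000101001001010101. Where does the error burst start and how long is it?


XOR: 0000000000100000000

Burst at position 10, length 1


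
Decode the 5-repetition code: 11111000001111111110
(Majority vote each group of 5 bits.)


Groups: 11111, 00000, 11111, 11110
Majority votes: 1011

1011


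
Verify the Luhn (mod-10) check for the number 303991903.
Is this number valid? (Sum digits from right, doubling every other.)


Luhn sum = 38
38 mod 10 = 8

Invalid (Luhn sum mod 10 = 8)


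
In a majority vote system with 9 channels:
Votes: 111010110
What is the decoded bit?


Ones: 6 out of 9
Threshold: 5

1 (6/9 voted 1)


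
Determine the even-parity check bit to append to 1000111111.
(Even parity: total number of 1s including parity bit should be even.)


Number of 1s in data: 7
Parity bit: 1

1


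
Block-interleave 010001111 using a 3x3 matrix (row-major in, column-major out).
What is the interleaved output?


Matrix:
  010
  001
  111
Read columns: 001101011

001101011


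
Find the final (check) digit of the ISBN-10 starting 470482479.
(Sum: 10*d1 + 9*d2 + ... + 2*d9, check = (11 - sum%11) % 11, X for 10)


Weighted sum: 244
244 mod 11 = 2

Check digit: 9


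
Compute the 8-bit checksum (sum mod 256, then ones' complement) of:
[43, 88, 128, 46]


Sum = 305 mod 256 = 49
Complement = 206

206


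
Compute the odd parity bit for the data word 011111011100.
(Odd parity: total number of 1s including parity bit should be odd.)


Number of 1s in data: 8
Parity bit: 1

1


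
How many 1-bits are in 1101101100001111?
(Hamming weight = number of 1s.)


Counting 1s in 1101101100001111

10


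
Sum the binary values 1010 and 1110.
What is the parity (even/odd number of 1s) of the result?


1010 = 10
1110 = 14
Sum = 24 = 11000
1s count = 2

even parity (2 ones in 11000)


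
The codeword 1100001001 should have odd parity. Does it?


Number of 1s: 4

No, parity error (4 ones)


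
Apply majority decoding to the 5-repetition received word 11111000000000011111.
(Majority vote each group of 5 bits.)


Groups: 11111, 00000, 00000, 11111
Majority votes: 1001

1001


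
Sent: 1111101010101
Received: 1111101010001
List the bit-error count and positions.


XOR: 0000000000100

1 error(s) at position(s): 10


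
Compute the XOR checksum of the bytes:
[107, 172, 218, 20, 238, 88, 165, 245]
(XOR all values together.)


XOR chain: 107 ^ 172 ^ 218 ^ 20 ^ 238 ^ 88 ^ 165 ^ 245 = 239

239


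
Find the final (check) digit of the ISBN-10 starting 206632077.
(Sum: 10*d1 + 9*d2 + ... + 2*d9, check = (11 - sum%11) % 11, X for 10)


Weighted sum: 173
173 mod 11 = 8

Check digit: 3


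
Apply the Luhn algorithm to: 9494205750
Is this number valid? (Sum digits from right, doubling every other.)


Luhn sum = 39
39 mod 10 = 9

Invalid (Luhn sum mod 10 = 9)


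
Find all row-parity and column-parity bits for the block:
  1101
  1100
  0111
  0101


Row parities: 1010
Column parities: 0011

Row P: 1010, Col P: 0011, Corner: 0


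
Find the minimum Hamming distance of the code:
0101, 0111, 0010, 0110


Comparing all pairs, minimum distance: 1
Can detect 0 errors, correct 0 errors

1


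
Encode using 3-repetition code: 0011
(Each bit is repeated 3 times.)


Each bit -> 3 copies

000000111111


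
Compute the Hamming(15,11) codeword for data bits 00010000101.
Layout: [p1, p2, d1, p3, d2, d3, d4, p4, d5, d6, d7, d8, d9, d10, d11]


Parity bits: p1=1, p2=0, p3=1, p4=0

100100100000101


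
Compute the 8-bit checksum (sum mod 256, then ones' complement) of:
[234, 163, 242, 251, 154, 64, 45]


Sum = 1153 mod 256 = 129
Complement = 126

126


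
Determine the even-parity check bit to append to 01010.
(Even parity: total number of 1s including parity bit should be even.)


Number of 1s in data: 2
Parity bit: 0

0


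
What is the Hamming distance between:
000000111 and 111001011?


XOR: 111001100
Count of 1s: 5

5


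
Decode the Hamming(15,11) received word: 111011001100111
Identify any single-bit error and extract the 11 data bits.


Syndrome = 12: error at position 12

Data: 11101101111 (corrected bit 12)


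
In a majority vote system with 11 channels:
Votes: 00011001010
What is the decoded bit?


Ones: 4 out of 11
Threshold: 6

0 (4/11 voted 1)


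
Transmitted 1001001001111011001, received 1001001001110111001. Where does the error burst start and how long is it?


XOR: 0000000000001100000

Burst at position 12, length 2


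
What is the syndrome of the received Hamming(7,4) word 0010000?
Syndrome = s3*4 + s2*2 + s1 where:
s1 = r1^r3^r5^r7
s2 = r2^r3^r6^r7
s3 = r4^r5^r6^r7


s1=1, s2=1, s3=0

Syndrome = 3 (error at position 3)


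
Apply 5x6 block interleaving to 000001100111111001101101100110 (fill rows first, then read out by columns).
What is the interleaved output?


Matrix:
  000001
  100111
  111001
  101101
  100110
Read columns: 011110010000110010110100111110

011110010000110010110100111110


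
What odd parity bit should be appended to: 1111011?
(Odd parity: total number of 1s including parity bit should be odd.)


Number of 1s in data: 6
Parity bit: 1

1


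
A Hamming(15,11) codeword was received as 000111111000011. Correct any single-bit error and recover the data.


Syndrome = 0: no error detected

Data: 01111000011 (no errors)


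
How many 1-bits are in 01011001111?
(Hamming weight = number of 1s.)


Counting 1s in 01011001111

7


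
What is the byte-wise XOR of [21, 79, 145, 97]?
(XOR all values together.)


XOR chain: 21 ^ 79 ^ 145 ^ 97 = 170

170


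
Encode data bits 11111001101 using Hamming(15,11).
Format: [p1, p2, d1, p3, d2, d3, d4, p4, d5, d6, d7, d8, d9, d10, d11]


Parity bits: p1=0, p2=0, p3=0, p4=0

001011101001101


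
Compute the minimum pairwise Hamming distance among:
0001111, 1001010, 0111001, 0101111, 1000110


Comparing all pairs, minimum distance: 1
Can detect 0 errors, correct 0 errors

1


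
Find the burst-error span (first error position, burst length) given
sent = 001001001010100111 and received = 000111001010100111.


XOR: 001110000000000000

Burst at position 2, length 3


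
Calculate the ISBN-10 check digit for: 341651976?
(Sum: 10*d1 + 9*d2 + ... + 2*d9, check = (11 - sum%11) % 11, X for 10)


Weighted sum: 220
220 mod 11 = 0

Check digit: 0


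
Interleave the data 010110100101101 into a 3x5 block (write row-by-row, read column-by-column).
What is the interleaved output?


Matrix:
  01011
  01001
  01101
Read columns: 000111001100111

000111001100111


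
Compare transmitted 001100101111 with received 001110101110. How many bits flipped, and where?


XOR: 000010000001

2 error(s) at position(s): 4, 11


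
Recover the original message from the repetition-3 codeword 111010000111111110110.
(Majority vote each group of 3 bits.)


Groups: 111, 010, 000, 111, 111, 110, 110
Majority votes: 1001111

1001111


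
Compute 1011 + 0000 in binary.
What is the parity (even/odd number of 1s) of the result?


1011 = 11
0000 = 0
Sum = 11 = 1011
1s count = 3

odd parity (3 ones in 1011)


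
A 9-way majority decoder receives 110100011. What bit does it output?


Ones: 5 out of 9
Threshold: 5

1 (5/9 voted 1)


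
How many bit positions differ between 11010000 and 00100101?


XOR: 11110101
Count of 1s: 6

6


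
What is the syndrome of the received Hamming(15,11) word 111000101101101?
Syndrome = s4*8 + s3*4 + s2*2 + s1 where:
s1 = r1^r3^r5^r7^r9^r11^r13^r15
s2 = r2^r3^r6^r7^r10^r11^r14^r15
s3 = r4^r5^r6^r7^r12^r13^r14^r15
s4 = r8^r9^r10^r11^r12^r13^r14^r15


s1=0, s2=1, s3=0, s4=1

Syndrome = 10 (error at position 10)


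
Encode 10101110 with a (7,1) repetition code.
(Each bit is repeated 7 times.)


Each bit -> 7 copies

11111110000000111111100000001111111111111111111110000000


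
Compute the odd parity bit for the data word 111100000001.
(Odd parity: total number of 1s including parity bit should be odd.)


Number of 1s in data: 5
Parity bit: 0

0


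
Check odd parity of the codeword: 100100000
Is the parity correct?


Number of 1s: 2

No, parity error (2 ones)


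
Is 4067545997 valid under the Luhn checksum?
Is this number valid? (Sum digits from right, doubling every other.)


Luhn sum = 49
49 mod 10 = 9

Invalid (Luhn sum mod 10 = 9)


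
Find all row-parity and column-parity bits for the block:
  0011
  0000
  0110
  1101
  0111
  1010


Row parities: 000110
Column parities: 0101

Row P: 000110, Col P: 0101, Corner: 0


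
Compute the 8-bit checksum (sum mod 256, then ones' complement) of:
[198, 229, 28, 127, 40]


Sum = 622 mod 256 = 110
Complement = 145

145


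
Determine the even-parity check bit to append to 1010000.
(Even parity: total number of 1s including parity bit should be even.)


Number of 1s in data: 2
Parity bit: 0

0


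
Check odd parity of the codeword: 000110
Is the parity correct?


Number of 1s: 2

No, parity error (2 ones)


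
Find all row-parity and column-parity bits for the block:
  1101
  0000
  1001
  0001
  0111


Row parities: 10011
Column parities: 0010

Row P: 10011, Col P: 0010, Corner: 1


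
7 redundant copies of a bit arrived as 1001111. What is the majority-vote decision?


Ones: 5 out of 7
Threshold: 4

1 (5/7 voted 1)


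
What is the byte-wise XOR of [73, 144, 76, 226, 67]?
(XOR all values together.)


XOR chain: 73 ^ 144 ^ 76 ^ 226 ^ 67 = 52

52


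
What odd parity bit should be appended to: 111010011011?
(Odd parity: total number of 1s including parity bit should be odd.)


Number of 1s in data: 8
Parity bit: 1

1


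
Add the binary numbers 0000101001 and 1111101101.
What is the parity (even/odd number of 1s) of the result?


0000101001 = 41
1111101101 = 1005
Sum = 1046 = 10000010110
1s count = 4

even parity (4 ones in 10000010110)


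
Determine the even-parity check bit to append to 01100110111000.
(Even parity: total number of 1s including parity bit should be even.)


Number of 1s in data: 7
Parity bit: 1

1


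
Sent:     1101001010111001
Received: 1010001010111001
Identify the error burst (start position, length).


XOR: 0111000000000000

Burst at position 1, length 3


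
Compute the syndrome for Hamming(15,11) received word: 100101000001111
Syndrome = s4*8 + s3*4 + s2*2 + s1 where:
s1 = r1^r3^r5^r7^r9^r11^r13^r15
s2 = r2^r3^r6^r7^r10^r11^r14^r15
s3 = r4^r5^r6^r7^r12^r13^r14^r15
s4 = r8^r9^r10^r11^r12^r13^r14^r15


s1=1, s2=1, s3=0, s4=0

Syndrome = 3 (error at position 3)


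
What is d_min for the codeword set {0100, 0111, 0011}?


Comparing all pairs, minimum distance: 1
Can detect 0 errors, correct 0 errors

1


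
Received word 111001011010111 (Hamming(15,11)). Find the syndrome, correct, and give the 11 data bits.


Syndrome = 0: no error detected

Data: 10101010111 (no errors)


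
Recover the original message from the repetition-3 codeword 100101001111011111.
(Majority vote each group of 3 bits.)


Groups: 100, 101, 001, 111, 011, 111
Majority votes: 010111

010111


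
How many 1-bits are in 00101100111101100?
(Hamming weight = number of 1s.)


Counting 1s in 00101100111101100

9


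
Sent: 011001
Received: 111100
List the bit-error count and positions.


XOR: 100101

3 error(s) at position(s): 0, 3, 5


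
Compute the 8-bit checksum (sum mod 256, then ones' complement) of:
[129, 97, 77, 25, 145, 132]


Sum = 605 mod 256 = 93
Complement = 162

162


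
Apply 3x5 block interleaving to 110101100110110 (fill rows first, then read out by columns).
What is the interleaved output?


Matrix:
  11010
  11001
  10110
Read columns: 111110001101010

111110001101010


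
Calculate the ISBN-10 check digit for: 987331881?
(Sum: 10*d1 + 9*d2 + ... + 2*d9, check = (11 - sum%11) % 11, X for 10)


Weighted sum: 320
320 mod 11 = 1

Check digit: X


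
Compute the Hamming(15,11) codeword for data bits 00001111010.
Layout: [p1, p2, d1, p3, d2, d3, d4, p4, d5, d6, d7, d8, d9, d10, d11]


Parity bits: p1=0, p2=1, p3=0, p4=1

010000011111010


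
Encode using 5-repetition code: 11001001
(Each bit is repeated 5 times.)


Each bit -> 5 copies

1111111111000000000011111000000000011111


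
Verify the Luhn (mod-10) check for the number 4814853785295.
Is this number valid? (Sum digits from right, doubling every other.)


Luhn sum = 62
62 mod 10 = 2

Invalid (Luhn sum mod 10 = 2)


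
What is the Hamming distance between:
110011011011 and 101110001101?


XOR: 011101010110
Count of 1s: 7

7


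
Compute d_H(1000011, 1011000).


XOR: 0011011
Count of 1s: 4

4


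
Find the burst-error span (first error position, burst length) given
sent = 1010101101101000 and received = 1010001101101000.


XOR: 0000100000000000

Burst at position 4, length 1


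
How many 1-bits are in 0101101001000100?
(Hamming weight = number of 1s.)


Counting 1s in 0101101001000100

6


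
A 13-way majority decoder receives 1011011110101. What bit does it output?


Ones: 9 out of 13
Threshold: 7

1 (9/13 voted 1)


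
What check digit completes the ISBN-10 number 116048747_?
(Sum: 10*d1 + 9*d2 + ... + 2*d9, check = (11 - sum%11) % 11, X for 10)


Weighted sum: 185
185 mod 11 = 9

Check digit: 2


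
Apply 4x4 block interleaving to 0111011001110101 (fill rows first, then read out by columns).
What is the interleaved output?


Matrix:
  0111
  0110
  0111
  0101
Read columns: 0000111111101011

0000111111101011


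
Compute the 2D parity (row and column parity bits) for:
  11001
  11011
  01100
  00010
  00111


Row parities: 10011
Column parities: 01011

Row P: 10011, Col P: 01011, Corner: 1


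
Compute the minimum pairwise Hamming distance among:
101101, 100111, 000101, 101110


Comparing all pairs, minimum distance: 2
Can detect 1 errors, correct 0 errors

2


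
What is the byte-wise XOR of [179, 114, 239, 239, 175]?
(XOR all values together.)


XOR chain: 179 ^ 114 ^ 239 ^ 239 ^ 175 = 110

110


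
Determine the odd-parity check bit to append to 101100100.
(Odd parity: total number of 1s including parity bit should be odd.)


Number of 1s in data: 4
Parity bit: 1

1


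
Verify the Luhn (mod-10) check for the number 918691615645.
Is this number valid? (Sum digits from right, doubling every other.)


Luhn sum = 57
57 mod 10 = 7

Invalid (Luhn sum mod 10 = 7)


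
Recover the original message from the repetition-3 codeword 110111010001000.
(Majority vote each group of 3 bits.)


Groups: 110, 111, 010, 001, 000
Majority votes: 11000

11000


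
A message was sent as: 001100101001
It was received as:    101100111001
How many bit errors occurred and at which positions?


XOR: 100000010000

2 error(s) at position(s): 0, 7


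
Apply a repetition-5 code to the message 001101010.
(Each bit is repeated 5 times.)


Each bit -> 5 copies

000000000011111111110000011111000001111100000


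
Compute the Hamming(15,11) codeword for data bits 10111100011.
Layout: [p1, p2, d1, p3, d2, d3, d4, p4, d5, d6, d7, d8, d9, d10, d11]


Parity bits: p1=0, p2=0, p3=0, p4=0

001001101100011


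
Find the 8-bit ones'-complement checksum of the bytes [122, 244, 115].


Sum = 481 mod 256 = 225
Complement = 30

30


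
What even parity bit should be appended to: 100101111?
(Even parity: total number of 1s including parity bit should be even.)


Number of 1s in data: 6
Parity bit: 0

0


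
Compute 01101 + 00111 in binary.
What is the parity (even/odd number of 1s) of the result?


01101 = 13
00111 = 7
Sum = 20 = 10100
1s count = 2

even parity (2 ones in 10100)


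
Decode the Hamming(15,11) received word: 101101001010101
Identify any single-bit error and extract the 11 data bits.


Syndrome = 0: no error detected

Data: 10101010101 (no errors)


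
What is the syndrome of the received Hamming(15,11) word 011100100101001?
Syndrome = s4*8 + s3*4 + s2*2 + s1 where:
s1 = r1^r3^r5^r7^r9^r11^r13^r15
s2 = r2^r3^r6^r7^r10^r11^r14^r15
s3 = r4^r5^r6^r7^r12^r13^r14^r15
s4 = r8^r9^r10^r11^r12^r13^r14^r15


s1=1, s2=1, s3=0, s4=1

Syndrome = 11 (error at position 11)


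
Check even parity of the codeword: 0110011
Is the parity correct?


Number of 1s: 4

Yes, parity is correct (4 ones)


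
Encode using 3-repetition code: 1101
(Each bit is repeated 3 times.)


Each bit -> 3 copies

111111000111


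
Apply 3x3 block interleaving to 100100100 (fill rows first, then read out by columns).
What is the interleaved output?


Matrix:
  100
  100
  100
Read columns: 111000000

111000000


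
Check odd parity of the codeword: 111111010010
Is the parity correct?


Number of 1s: 8

No, parity error (8 ones)


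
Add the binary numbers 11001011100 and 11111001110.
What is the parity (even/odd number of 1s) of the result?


11001011100 = 1628
11111001110 = 1998
Sum = 3626 = 111000101010
1s count = 6

even parity (6 ones in 111000101010)


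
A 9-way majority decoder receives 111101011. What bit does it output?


Ones: 7 out of 9
Threshold: 5

1 (7/9 voted 1)


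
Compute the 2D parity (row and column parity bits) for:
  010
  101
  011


Row parities: 100
Column parities: 100

Row P: 100, Col P: 100, Corner: 1


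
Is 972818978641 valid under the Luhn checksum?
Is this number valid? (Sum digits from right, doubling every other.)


Luhn sum = 76
76 mod 10 = 6

Invalid (Luhn sum mod 10 = 6)


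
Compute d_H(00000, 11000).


XOR: 11000
Count of 1s: 2

2


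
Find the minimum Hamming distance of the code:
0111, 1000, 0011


Comparing all pairs, minimum distance: 1
Can detect 0 errors, correct 0 errors

1


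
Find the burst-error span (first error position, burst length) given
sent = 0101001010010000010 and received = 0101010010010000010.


XOR: 0000011000000000000

Burst at position 5, length 2


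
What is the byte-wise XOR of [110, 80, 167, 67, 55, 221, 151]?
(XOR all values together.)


XOR chain: 110 ^ 80 ^ 167 ^ 67 ^ 55 ^ 221 ^ 151 = 167

167


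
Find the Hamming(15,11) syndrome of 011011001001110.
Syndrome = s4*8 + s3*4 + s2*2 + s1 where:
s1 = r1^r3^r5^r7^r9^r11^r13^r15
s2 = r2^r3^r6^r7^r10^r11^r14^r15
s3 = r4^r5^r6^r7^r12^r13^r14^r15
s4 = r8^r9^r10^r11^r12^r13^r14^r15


s1=0, s2=0, s3=1, s4=0

Syndrome = 4 (error at position 4)


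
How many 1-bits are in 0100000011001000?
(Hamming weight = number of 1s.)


Counting 1s in 0100000011001000

4


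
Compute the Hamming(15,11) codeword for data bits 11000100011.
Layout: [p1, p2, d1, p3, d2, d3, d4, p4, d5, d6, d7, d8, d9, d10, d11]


Parity bits: p1=1, p2=0, p3=1, p4=1

101110010100011


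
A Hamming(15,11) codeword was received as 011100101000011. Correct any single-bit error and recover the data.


Syndrome = 10: error at position 10

Data: 10011100011 (corrected bit 10)


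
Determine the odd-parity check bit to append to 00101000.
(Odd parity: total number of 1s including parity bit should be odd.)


Number of 1s in data: 2
Parity bit: 1

1


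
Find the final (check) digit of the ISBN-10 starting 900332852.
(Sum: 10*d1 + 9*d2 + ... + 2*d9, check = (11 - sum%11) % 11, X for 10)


Weighted sum: 190
190 mod 11 = 3

Check digit: 8


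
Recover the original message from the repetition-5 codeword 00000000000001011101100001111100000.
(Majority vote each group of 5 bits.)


Groups: 00000, 00000, 00010, 11101, 10000, 11111, 00000
Majority votes: 0001010

0001010


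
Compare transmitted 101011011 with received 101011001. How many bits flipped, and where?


XOR: 000000010

1 error(s) at position(s): 7


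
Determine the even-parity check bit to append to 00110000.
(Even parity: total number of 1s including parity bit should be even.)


Number of 1s in data: 2
Parity bit: 0

0


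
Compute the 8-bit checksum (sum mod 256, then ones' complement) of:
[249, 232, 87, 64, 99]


Sum = 731 mod 256 = 219
Complement = 36

36


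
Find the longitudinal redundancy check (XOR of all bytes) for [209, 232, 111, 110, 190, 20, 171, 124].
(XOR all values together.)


XOR chain: 209 ^ 232 ^ 111 ^ 110 ^ 190 ^ 20 ^ 171 ^ 124 = 69

69


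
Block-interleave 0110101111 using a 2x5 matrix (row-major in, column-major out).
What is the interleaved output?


Matrix:
  01101
  01111
Read columns: 0011110111

0011110111


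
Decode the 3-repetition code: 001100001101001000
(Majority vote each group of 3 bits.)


Groups: 001, 100, 001, 101, 001, 000
Majority votes: 000100

000100


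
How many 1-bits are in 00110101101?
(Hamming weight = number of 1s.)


Counting 1s in 00110101101

6


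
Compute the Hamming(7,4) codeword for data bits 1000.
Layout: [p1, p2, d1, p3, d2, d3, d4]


Parity bits: p1=1, p2=1, p3=0

1110000


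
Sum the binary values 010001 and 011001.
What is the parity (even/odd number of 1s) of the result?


010001 = 17
011001 = 25
Sum = 42 = 101010
1s count = 3

odd parity (3 ones in 101010)


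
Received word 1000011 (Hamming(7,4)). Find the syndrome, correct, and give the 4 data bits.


Syndrome = 0: no error detected

Data: 0011 (no errors)
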